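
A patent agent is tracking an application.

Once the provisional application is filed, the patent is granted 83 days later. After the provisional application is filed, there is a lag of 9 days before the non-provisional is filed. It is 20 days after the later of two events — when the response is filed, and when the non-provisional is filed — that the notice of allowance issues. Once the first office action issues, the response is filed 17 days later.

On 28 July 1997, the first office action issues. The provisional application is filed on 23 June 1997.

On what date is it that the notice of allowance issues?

3 September 1997

The first office action issues: Jul 28, 1997.
The response is filed: Jul 28, 1997 + 17 days = Aug 14, 1997.
The provisional application is filed: Jun 23, 1997.
The non-provisional is filed: Jun 23, 1997 + 9 days = Jul 2, 1997.
Both prerequisites met — the response is filed (Aug 14, 1997), the non-provisional is filed (Jul 2, 1997); the later is Aug 14, 1997.
The notice of allowance issues: Aug 14, 1997 + 20 days = Sep 3, 1997.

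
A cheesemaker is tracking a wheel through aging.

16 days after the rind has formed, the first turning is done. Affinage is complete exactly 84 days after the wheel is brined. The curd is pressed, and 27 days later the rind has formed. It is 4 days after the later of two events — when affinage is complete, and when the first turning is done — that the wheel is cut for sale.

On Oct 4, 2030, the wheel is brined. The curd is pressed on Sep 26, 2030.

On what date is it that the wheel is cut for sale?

The wheel is brined: Oct 4, 2030.
Affinage is complete: Oct 4, 2030 + 84 days = Dec 27, 2030.
The curd is pressed: Sep 26, 2030.
The rind has formed: Sep 26, 2030 + 27 days = Oct 23, 2030.
The first turning is done: Oct 23, 2030 + 16 days = Nov 8, 2030.
Both prerequisites met — affinage is complete (Dec 27, 2030), the first turning is done (Nov 8, 2030); the later is Dec 27, 2030.
The wheel is cut for sale: Dec 27, 2030 + 4 days = Dec 31, 2030.

Dec 31, 2030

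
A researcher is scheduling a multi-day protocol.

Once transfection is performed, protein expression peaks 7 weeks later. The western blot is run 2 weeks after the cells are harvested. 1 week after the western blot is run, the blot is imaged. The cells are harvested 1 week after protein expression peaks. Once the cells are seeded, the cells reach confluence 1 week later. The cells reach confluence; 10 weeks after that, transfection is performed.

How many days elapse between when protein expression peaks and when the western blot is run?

Causal path: protein expression peaks → the cells are harvested → the western blot is run.
Total delay along the path: 1 + 2 weeks = 3 weeks = 21 days.

21 days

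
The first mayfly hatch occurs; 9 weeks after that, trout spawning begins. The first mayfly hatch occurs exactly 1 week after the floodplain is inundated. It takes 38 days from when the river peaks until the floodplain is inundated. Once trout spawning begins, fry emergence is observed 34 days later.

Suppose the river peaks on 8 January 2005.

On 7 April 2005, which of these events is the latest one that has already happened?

The first mayfly hatch occurs

The river peaks: Jan 8, 2005.
The floodplain is inundated: Jan 8, 2005 + 38 days = Feb 15, 2005.
The first mayfly hatch occurs: Feb 15, 2005 + 1 week = Feb 22, 2005.
Trout spawning begins: Feb 22, 2005 + 9 weeks = Apr 26, 2005.
Fry emergence is observed: Apr 26, 2005 + 34 days = May 30, 2005.
Apr 7, 2005 falls between when the first mayfly hatch occurs (Feb 22, 2005) and when trout spawning begins (Apr 26, 2005).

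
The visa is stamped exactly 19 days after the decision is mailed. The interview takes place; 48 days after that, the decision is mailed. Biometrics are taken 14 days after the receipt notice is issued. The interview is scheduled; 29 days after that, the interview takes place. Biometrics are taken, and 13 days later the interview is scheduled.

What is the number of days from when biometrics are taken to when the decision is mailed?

90 days

Causal path: biometrics are taken → the interview is scheduled → the interview takes place → the decision is mailed.
Total delay along the path: 13 + 29 + 48 = 90 days.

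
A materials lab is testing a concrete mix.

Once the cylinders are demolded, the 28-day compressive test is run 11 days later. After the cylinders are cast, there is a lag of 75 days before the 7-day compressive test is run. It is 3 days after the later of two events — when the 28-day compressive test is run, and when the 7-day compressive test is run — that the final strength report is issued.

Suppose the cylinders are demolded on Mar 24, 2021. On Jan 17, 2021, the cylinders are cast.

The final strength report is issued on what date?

Apr 7, 2021

The cylinders are demolded: Mar 24, 2021.
The 28-day compressive test is run: Mar 24, 2021 + 11 days = Apr 4, 2021.
The cylinders are cast: Jan 17, 2021.
The 7-day compressive test is run: Jan 17, 2021 + 75 days = Apr 2, 2021.
Both prerequisites met — the 28-day compressive test is run (Apr 4, 2021), the 7-day compressive test is run (Apr 2, 2021); the later is Apr 4, 2021.
The final strength report is issued: Apr 4, 2021 + 3 days = Apr 7, 2021.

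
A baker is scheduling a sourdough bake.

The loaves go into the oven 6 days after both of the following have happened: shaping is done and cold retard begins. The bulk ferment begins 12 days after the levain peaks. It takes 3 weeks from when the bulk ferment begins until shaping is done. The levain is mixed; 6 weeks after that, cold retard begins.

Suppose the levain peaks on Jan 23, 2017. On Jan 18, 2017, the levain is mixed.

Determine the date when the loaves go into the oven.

The levain peaks: Jan 23, 2017.
The bulk ferment begins: Jan 23, 2017 + 12 days = Feb 4, 2017.
Shaping is done: Feb 4, 2017 + 3 weeks = Feb 25, 2017.
The levain is mixed: Jan 18, 2017.
Cold retard begins: Jan 18, 2017 + 6 weeks = Mar 1, 2017.
Both prerequisites met — shaping is done (Feb 25, 2017), cold retard begins (Mar 1, 2017); the later is Mar 1, 2017.
The loaves go into the oven: Mar 1, 2017 + 6 days = Mar 7, 2017.

Mar 7, 2017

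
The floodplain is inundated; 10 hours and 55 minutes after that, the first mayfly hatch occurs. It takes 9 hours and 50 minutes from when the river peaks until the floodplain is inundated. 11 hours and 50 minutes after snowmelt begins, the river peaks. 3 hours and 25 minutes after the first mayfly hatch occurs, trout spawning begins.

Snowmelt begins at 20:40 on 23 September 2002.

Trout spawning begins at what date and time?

Snowmelt begins: 20:40 Sep 23, 2002.
The river peaks: 20:40 Sep 23, 2002 + 11h50m = 08:30 Sep 24, 2002.
The floodplain is inundated: 08:30 Sep 24, 2002 + 9h50m = 18:20 Sep 24, 2002.
The first mayfly hatch occurs: 18:20 Sep 24, 2002 + 10h55m = 05:15 Sep 25, 2002.
Trout spawning begins: 05:15 Sep 25, 2002 + 3h25m = 08:40 Sep 25, 2002.

08:40 on 25 September 2002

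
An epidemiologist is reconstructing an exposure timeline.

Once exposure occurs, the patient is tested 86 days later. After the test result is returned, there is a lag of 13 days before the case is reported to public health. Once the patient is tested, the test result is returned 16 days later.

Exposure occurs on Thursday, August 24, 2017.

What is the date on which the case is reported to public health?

Exposure occurs: Aug 24, 2017.
The patient is tested: Aug 24, 2017 + 86 days = Nov 18, 2017.
The test result is returned: Nov 18, 2017 + 16 days = Dec 4, 2017.
The case is reported to public health: Dec 4, 2017 + 13 days = Dec 17, 2017.

Sunday, December 17, 2017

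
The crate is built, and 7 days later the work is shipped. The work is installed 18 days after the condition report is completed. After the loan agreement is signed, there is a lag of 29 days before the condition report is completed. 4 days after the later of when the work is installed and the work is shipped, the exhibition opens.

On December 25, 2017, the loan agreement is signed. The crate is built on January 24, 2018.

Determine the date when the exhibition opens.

The loan agreement is signed: Dec 25, 2017.
The condition report is completed: Dec 25, 2017 + 29 days = Jan 23, 2018.
The work is installed: Jan 23, 2018 + 18 days = Feb 10, 2018.
The crate is built: Jan 24, 2018.
The work is shipped: Jan 24, 2018 + 7 days = Jan 31, 2018.
Both prerequisites met — the work is installed (Feb 10, 2018), the work is shipped (Jan 31, 2018); the later is Feb 10, 2018.
The exhibition opens: Feb 10, 2018 + 4 days = Feb 14, 2018.

February 14, 2018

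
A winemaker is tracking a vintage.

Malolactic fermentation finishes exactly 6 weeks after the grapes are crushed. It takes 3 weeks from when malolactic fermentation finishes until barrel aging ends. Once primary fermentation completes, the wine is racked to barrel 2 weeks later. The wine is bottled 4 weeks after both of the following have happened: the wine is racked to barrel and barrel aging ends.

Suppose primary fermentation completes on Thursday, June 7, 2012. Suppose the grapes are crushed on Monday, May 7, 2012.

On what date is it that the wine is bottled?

Monday, August 6, 2012

Primary fermentation completes: Jun 7, 2012.
The wine is racked to barrel: Jun 7, 2012 + 2 weeks = Jun 21, 2012.
The grapes are crushed: May 7, 2012.
Malolactic fermentation finishes: May 7, 2012 + 6 weeks = Jun 18, 2012.
Barrel aging ends: Jun 18, 2012 + 3 weeks = Jul 9, 2012.
Both prerequisites met — the wine is racked to barrel (Jun 21, 2012), barrel aging ends (Jul 9, 2012); the later is Jul 9, 2012.
The wine is bottled: Jul 9, 2012 + 4 weeks = Aug 6, 2012.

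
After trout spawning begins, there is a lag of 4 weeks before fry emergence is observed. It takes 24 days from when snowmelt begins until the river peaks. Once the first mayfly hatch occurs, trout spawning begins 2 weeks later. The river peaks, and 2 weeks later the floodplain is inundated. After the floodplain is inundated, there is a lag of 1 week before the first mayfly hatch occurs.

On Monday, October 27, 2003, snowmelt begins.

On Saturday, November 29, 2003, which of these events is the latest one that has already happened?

Snowmelt begins: Oct 27, 2003.
The river peaks: Oct 27, 2003 + 24 days = Nov 20, 2003.
The floodplain is inundated: Nov 20, 2003 + 2 weeks = Dec 4, 2003.
The first mayfly hatch occurs: Dec 4, 2003 + 1 week = Dec 11, 2003.
Trout spawning begins: Dec 11, 2003 + 2 weeks = Dec 25, 2003.
Fry emergence is observed: Dec 25, 2003 + 4 weeks = Jan 22, 2004.
Nov 29, 2003 falls between when the river peaks (Nov 20, 2003) and when the floodplain is inundated (Dec 4, 2003).

The river peaks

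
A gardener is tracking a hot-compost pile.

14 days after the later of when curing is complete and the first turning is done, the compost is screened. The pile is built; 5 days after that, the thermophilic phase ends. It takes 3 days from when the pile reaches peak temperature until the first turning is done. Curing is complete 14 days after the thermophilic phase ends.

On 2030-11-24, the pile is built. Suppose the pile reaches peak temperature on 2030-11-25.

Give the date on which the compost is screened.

2030-12-27

The pile is built: Nov 24, 2030.
The thermophilic phase ends: Nov 24, 2030 + 5 days = Nov 29, 2030.
Curing is complete: Nov 29, 2030 + 14 days = Dec 13, 2030.
The pile reaches peak temperature: Nov 25, 2030.
The first turning is done: Nov 25, 2030 + 3 days = Nov 28, 2030.
Both prerequisites met — curing is complete (Dec 13, 2030), the first turning is done (Nov 28, 2030); the later is Dec 13, 2030.
The compost is screened: Dec 13, 2030 + 14 days = Dec 27, 2030.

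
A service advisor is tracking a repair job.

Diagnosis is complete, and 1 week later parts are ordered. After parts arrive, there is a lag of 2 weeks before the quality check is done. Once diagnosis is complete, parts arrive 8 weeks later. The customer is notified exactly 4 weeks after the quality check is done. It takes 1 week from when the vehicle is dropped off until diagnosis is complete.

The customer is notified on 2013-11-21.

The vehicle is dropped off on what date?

The customer is notified: Nov 21, 2013.
The quality check is done: Nov 21, 2013 − 4 weeks = Oct 24, 2013.
Parts arrive: Oct 24, 2013 − 2 weeks = Oct 10, 2013.
Diagnosis is complete: Oct 10, 2013 − 8 weeks = Aug 15, 2013.
The vehicle is dropped off: Aug 15, 2013 − 1 week = Aug 8, 2013.

2013-08-08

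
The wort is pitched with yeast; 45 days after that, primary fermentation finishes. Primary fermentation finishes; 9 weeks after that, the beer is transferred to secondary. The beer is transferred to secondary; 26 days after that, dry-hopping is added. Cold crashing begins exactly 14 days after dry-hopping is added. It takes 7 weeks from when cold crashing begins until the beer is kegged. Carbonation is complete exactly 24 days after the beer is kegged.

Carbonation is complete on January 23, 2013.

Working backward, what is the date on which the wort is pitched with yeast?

Carbonation is complete: Jan 23, 2013.
The beer is kegged: Jan 23, 2013 − 24 days = Dec 30, 2012.
Cold crashing begins: Dec 30, 2012 − 7 weeks = Nov 11, 2012.
Dry-hopping is added: Nov 11, 2012 − 14 days = Oct 28, 2012.
The beer is transferred to secondary: Oct 28, 2012 − 26 days = Oct 2, 2012.
Primary fermentation finishes: Oct 2, 2012 − 9 weeks = Jul 31, 2012.
The wort is pitched with yeast: Jul 31, 2012 − 45 days = Jun 16, 2012.

June 16, 2012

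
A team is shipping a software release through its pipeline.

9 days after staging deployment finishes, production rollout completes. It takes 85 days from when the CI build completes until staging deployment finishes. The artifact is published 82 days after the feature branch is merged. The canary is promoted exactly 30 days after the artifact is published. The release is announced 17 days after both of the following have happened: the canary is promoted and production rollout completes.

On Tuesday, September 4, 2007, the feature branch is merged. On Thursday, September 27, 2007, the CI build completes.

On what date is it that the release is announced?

The feature branch is merged: Sep 4, 2007.
The artifact is published: Sep 4, 2007 + 82 days = Nov 25, 2007.
The canary is promoted: Nov 25, 2007 + 30 days = Dec 25, 2007.
The CI build completes: Sep 27, 2007.
Staging deployment finishes: Sep 27, 2007 + 85 days = Dec 21, 2007.
Production rollout completes: Dec 21, 2007 + 9 days = Dec 30, 2007.
Both prerequisites met — the canary is promoted (Dec 25, 2007), production rollout completes (Dec 30, 2007); the later is Dec 30, 2007.
The release is announced: Dec 30, 2007 + 17 days = Jan 16, 2008.

Wednesday, January 16, 2008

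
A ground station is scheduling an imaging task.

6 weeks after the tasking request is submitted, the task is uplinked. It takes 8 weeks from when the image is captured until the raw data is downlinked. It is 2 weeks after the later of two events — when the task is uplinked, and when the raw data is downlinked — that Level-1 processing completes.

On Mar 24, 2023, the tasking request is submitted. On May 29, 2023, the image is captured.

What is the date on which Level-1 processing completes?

The tasking request is submitted: Mar 24, 2023.
The task is uplinked: Mar 24, 2023 + 6 weeks = May 5, 2023.
The image is captured: May 29, 2023.
The raw data is downlinked: May 29, 2023 + 8 weeks = Jul 24, 2023.
Both prerequisites met — the task is uplinked (May 5, 2023), the raw data is downlinked (Jul 24, 2023); the later is Jul 24, 2023.
Level-1 processing completes: Jul 24, 2023 + 2 weeks = Aug 7, 2023.

Aug 7, 2023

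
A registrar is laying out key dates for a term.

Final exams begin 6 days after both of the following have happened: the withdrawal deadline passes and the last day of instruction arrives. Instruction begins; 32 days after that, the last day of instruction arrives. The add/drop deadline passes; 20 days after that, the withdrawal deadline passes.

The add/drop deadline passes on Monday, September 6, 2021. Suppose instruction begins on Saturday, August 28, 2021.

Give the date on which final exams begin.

The add/drop deadline passes: Sep 6, 2021.
The withdrawal deadline passes: Sep 6, 2021 + 20 days = Sep 26, 2021.
Instruction begins: Aug 28, 2021.
The last day of instruction arrives: Aug 28, 2021 + 32 days = Sep 29, 2021.
Both prerequisites met — the withdrawal deadline passes (Sep 26, 2021), the last day of instruction arrives (Sep 29, 2021); the later is Sep 29, 2021.
Final exams begin: Sep 29, 2021 + 6 days = Oct 5, 2021.

Tuesday, October 5, 2021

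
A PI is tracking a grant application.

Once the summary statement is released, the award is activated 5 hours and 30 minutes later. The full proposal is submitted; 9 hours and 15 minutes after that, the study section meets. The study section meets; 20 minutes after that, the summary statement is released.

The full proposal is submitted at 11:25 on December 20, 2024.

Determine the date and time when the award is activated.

02:30 on December 21, 2024

The full proposal is submitted: 11:25 Dec 20, 2024.
The study section meets: 11:25 Dec 20, 2024 + 9h15m = 20:40 Dec 20, 2024.
The summary statement is released: 20:40 Dec 20, 2024 + 20m = 21:00 Dec 20, 2024.
The award is activated: 21:00 Dec 20, 2024 + 5h30m = 02:30 Dec 21, 2024.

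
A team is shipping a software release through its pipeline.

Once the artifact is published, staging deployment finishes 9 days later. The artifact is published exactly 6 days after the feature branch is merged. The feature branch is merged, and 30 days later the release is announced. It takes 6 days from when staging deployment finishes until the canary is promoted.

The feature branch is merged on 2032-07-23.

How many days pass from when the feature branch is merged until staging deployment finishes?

Causal path: the feature branch is merged → the artifact is published → staging deployment finishes.
Total delay along the path: 6 + 9 = 15 days.

15 days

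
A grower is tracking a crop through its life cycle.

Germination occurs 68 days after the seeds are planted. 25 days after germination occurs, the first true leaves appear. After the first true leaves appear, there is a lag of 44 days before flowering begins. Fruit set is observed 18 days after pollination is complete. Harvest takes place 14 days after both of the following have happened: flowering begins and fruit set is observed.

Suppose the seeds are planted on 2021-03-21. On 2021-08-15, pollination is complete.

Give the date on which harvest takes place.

The seeds are planted: Mar 21, 2021.
Germination occurs: Mar 21, 2021 + 68 days = May 28, 2021.
The first true leaves appear: May 28, 2021 + 25 days = Jun 22, 2021.
Flowering begins: Jun 22, 2021 + 44 days = Aug 5, 2021.
Pollination is complete: Aug 15, 2021.
Fruit set is observed: Aug 15, 2021 + 18 days = Sep 2, 2021.
Both prerequisites met — flowering begins (Aug 5, 2021), fruit set is observed (Sep 2, 2021); the later is Sep 2, 2021.
Harvest takes place: Sep 2, 2021 + 14 days = Sep 16, 2021.

2021-09-16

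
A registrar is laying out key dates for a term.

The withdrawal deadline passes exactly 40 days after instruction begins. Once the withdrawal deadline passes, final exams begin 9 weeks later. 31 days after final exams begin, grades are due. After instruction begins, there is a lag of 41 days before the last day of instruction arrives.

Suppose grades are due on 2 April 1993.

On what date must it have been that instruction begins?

19 November 1992

Grades are due: Apr 2, 1993.
Final exams begin: Apr 2, 1993 − 31 days = Mar 2, 1993.
The withdrawal deadline passes: Mar 2, 1993 − 9 weeks = Dec 29, 1992.
Instruction begins: Dec 29, 1992 − 40 days = Nov 19, 1992.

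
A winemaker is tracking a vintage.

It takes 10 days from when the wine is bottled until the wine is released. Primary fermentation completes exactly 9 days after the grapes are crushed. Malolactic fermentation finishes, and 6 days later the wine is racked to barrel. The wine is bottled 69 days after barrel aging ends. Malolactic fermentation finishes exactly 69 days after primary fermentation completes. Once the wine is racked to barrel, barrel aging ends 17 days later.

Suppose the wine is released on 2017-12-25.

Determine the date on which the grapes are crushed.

The wine is released: Dec 25, 2017.
The wine is bottled: Dec 25, 2017 − 10 days = Dec 15, 2017.
Barrel aging ends: Dec 15, 2017 − 69 days = Oct 7, 2017.
The wine is racked to barrel: Oct 7, 2017 − 17 days = Sep 20, 2017.
Malolactic fermentation finishes: Sep 20, 2017 − 6 days = Sep 14, 2017.
Primary fermentation completes: Sep 14, 2017 − 69 days = Jul 7, 2017.
The grapes are crushed: Jul 7, 2017 − 9 days = Jun 28, 2017.

2017-06-28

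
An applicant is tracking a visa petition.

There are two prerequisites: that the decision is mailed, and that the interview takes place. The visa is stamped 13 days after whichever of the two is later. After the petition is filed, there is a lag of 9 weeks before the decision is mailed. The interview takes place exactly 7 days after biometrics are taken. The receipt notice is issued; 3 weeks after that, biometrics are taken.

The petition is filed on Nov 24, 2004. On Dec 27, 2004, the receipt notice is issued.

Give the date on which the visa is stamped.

The petition is filed: Nov 24, 2004.
The decision is mailed: Nov 24, 2004 + 9 weeks = Jan 26, 2005.
The receipt notice is issued: Dec 27, 2004.
Biometrics are taken: Dec 27, 2004 + 3 weeks = Jan 17, 2005.
The interview takes place: Jan 17, 2005 + 7 days = Jan 24, 2005.
Both prerequisites met — the decision is mailed (Jan 26, 2005), the interview takes place (Jan 24, 2005); the later is Jan 26, 2005.
The visa is stamped: Jan 26, 2005 + 13 days = Feb 8, 2005.

Feb 8, 2005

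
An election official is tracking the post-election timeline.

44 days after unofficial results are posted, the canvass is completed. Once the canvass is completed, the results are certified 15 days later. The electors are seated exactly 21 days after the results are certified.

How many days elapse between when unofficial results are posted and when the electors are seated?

80 days

Causal path: unofficial results are posted → the canvass is completed → the results are certified → the electors are seated.
Total delay along the path: 44 + 15 + 21 = 80 days.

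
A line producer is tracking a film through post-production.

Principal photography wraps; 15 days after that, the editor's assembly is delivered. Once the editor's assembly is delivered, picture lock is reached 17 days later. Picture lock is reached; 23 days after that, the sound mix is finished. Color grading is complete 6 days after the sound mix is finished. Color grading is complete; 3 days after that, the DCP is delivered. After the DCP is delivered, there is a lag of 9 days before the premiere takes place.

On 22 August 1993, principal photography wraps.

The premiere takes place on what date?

3 November 1993

Principal photography wraps: Aug 22, 1993.
The editor's assembly is delivered: Aug 22, 1993 + 15 days = Sep 6, 1993.
Picture lock is reached: Sep 6, 1993 + 17 days = Sep 23, 1993.
The sound mix is finished: Sep 23, 1993 + 23 days = Oct 16, 1993.
Color grading is complete: Oct 16, 1993 + 6 days = Oct 22, 1993.
The DCP is delivered: Oct 22, 1993 + 3 days = Oct 25, 1993.
The premiere takes place: Oct 25, 1993 + 9 days = Nov 3, 1993.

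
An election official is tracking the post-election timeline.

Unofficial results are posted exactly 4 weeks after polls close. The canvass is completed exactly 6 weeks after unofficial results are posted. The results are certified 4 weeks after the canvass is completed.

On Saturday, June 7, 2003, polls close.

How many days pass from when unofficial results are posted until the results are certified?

70 days

Causal path: unofficial results are posted → the canvass is completed → the results are certified.
Total delay along the path: 6 + 4 weeks = 10 weeks = 70 days.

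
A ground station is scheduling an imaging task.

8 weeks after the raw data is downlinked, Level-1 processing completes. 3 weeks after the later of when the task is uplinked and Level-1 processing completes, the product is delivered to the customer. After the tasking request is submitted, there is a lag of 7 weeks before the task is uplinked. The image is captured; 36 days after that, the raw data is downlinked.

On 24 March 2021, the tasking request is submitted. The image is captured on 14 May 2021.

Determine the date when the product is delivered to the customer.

4 September 2021

The tasking request is submitted: Mar 24, 2021.
The task is uplinked: Mar 24, 2021 + 7 weeks = May 12, 2021.
The image is captured: May 14, 2021.
The raw data is downlinked: May 14, 2021 + 36 days = Jun 19, 2021.
Level-1 processing completes: Jun 19, 2021 + 8 weeks = Aug 14, 2021.
Both prerequisites met — the task is uplinked (May 12, 2021), Level-1 processing completes (Aug 14, 2021); the later is Aug 14, 2021.
The product is delivered to the customer: Aug 14, 2021 + 3 weeks = Sep 4, 2021.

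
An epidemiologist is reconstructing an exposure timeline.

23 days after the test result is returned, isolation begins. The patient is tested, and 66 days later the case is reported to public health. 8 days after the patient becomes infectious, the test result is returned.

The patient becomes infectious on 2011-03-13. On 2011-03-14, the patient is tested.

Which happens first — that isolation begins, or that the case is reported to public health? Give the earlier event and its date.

Isolation begins — 2011-04-13

The patient becomes infectious: Mar 13, 2011.
The test result is returned: Mar 13, 2011 + 8 days = Mar 21, 2011.
Isolation begins: Mar 21, 2011 + 23 days = Apr 13, 2011.
The patient is tested: Mar 14, 2011.
The case is reported to public health: Mar 14, 2011 + 66 days = May 19, 2011.
Comparing: isolation begins on Apr 13, 2011 vs the case is reported to public health on May 19, 2011. Earlier: isolation begins.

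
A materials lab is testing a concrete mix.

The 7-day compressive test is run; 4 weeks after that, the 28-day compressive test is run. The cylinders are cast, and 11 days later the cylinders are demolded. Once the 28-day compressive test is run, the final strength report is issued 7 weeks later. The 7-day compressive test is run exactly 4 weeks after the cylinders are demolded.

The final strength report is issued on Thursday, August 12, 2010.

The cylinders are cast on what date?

Sunday, April 18, 2010

The final strength report is issued: Aug 12, 2010.
The 28-day compressive test is run: Aug 12, 2010 − 7 weeks = Jun 24, 2010.
The 7-day compressive test is run: Jun 24, 2010 − 4 weeks = May 27, 2010.
The cylinders are demolded: May 27, 2010 − 4 weeks = Apr 29, 2010.
The cylinders are cast: Apr 29, 2010 − 11 days = Apr 18, 2010.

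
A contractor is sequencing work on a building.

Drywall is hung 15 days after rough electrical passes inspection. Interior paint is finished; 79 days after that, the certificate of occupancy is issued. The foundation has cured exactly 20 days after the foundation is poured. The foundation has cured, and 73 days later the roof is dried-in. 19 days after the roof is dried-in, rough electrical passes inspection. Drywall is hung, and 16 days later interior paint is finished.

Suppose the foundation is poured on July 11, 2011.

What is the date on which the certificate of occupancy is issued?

The foundation is poured: Jul 11, 2011.
The foundation has cured: Jul 11, 2011 + 20 days = Jul 31, 2011.
The roof is dried-in: Jul 31, 2011 + 73 days = Oct 12, 2011.
Rough electrical passes inspection: Oct 12, 2011 + 19 days = Oct 31, 2011.
Drywall is hung: Oct 31, 2011 + 15 days = Nov 15, 2011.
Interior paint is finished: Nov 15, 2011 + 16 days = Dec 1, 2011.
The certificate of occupancy is issued: Dec 1, 2011 + 79 days = Feb 18, 2012.

February 18, 2012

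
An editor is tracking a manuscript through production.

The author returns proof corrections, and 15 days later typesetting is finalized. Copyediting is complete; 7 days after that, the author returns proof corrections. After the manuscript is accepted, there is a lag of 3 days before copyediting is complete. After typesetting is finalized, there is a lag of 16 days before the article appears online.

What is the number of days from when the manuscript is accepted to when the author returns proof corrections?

Causal path: the manuscript is accepted → copyediting is complete → the author returns proof corrections.
Total delay along the path: 3 + 7 = 10 days.

10 days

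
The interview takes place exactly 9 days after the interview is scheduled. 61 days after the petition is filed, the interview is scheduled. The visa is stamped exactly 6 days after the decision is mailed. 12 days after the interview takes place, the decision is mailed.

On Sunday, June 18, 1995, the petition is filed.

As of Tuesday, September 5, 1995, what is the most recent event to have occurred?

The petition is filed: Jun 18, 1995.
The interview is scheduled: Jun 18, 1995 + 61 days = Aug 18, 1995.
The interview takes place: Aug 18, 1995 + 9 days = Aug 27, 1995.
The decision is mailed: Aug 27, 1995 + 12 days = Sep 8, 1995.
The visa is stamped: Sep 8, 1995 + 6 days = Sep 14, 1995.
Sep 5, 1995 falls between when the interview takes place (Aug 27, 1995) and when the decision is mailed (Sep 8, 1995).

The interview takes place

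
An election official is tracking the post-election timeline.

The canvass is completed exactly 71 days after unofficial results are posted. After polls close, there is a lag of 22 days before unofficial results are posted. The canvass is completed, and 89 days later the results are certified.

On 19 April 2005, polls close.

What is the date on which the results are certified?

18 October 2005

Polls close: Apr 19, 2005.
Unofficial results are posted: Apr 19, 2005 + 22 days = May 11, 2005.
The canvass is completed: May 11, 2005 + 71 days = Jul 21, 2005.
The results are certified: Jul 21, 2005 + 89 days = Oct 18, 2005.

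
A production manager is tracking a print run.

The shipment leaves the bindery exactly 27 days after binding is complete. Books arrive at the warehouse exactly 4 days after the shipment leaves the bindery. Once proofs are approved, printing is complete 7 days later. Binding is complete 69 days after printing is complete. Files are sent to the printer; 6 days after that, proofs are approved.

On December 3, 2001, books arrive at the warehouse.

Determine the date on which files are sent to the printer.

August 12, 2001

Books arrive at the warehouse: Dec 3, 2001.
The shipment leaves the bindery: Dec 3, 2001 − 4 days = Nov 29, 2001.
Binding is complete: Nov 29, 2001 − 27 days = Nov 2, 2001.
Printing is complete: Nov 2, 2001 − 69 days = Aug 25, 2001.
Proofs are approved: Aug 25, 2001 − 7 days = Aug 18, 2001.
Files are sent to the printer: Aug 18, 2001 − 6 days = Aug 12, 2001.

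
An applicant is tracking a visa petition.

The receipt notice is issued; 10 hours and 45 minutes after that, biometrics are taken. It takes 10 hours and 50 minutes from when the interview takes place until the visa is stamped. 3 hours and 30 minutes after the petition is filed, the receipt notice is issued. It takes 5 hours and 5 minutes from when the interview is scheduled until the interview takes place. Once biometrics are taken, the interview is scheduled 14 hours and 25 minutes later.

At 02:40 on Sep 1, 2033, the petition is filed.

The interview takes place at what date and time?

The petition is filed: 02:40 Sep 1, 2033.
The receipt notice is issued: 02:40 Sep 1, 2033 + 3h30m = 06:10 Sep 1, 2033.
Biometrics are taken: 06:10 Sep 1, 2033 + 10h45m = 16:55 Sep 1, 2033.
The interview is scheduled: 16:55 Sep 1, 2033 + 14h25m = 07:20 Sep 2, 2033.
The interview takes place: 07:20 Sep 2, 2033 + 5h05m = 12:25 Sep 2, 2033.

12:25 on Sep 2, 2033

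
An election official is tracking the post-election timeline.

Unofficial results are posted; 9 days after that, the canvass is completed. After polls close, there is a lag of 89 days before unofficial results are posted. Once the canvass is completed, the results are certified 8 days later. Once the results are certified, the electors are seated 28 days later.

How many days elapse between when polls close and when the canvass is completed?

98 days

Causal path: polls close → unofficial results are posted → the canvass is completed.
Total delay along the path: 89 + 9 = 98 days.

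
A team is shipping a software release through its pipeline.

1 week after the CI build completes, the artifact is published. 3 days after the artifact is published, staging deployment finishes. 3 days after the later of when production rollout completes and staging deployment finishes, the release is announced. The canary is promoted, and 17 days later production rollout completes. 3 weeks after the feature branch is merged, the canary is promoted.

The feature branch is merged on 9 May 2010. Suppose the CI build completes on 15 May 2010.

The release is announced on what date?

19 June 2010

The feature branch is merged: May 9, 2010.
The canary is promoted: May 9, 2010 + 3 weeks = May 30, 2010.
Production rollout completes: May 30, 2010 + 17 days = Jun 16, 2010.
The CI build completes: May 15, 2010.
The artifact is published: May 15, 2010 + 1 week = May 22, 2010.
Staging deployment finishes: May 22, 2010 + 3 days = May 25, 2010.
Both prerequisites met — production rollout completes (Jun 16, 2010), staging deployment finishes (May 25, 2010); the later is Jun 16, 2010.
The release is announced: Jun 16, 2010 + 3 days = Jun 19, 2010.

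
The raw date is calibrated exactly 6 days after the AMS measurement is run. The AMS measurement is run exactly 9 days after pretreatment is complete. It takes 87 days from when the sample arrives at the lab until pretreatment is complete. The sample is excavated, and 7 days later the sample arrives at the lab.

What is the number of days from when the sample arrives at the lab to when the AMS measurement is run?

96 days

Causal path: the sample arrives at the lab → pretreatment is complete → the AMS measurement is run.
Total delay along the path: 87 + 9 = 96 days.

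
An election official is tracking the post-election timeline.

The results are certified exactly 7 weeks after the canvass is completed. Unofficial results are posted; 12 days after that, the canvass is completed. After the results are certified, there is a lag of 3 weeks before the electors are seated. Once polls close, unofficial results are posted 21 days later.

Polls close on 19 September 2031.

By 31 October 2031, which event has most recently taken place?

The canvass is completed

Polls close: Sep 19, 2031.
Unofficial results are posted: Sep 19, 2031 + 21 days = Oct 10, 2031.
The canvass is completed: Oct 10, 2031 + 12 days = Oct 22, 2031.
The results are certified: Oct 22, 2031 + 7 weeks = Dec 10, 2031.
The electors are seated: Dec 10, 2031 + 3 weeks = Dec 31, 2031.
Oct 31, 2031 falls between when the canvass is completed (Oct 22, 2031) and when the results are certified (Dec 10, 2031).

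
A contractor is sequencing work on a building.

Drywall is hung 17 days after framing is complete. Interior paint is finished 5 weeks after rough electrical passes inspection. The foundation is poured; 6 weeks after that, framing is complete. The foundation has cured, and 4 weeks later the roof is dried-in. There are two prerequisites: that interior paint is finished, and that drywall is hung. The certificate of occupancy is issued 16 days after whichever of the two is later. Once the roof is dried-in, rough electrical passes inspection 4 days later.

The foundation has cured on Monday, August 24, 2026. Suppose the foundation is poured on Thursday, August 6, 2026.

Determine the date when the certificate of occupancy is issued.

Sunday, November 15, 2026

The foundation has cured: Aug 24, 2026.
The roof is dried-in: Aug 24, 2026 + 4 weeks = Sep 21, 2026.
Rough electrical passes inspection: Sep 21, 2026 + 4 days = Sep 25, 2026.
Interior paint is finished: Sep 25, 2026 + 5 weeks = Oct 30, 2026.
The foundation is poured: Aug 6, 2026.
Framing is complete: Aug 6, 2026 + 6 weeks = Sep 17, 2026.
Drywall is hung: Sep 17, 2026 + 17 days = Oct 4, 2026.
Both prerequisites met — interior paint is finished (Oct 30, 2026), drywall is hung (Oct 4, 2026); the later is Oct 30, 2026.
The certificate of occupancy is issued: Oct 30, 2026 + 16 days = Nov 15, 2026.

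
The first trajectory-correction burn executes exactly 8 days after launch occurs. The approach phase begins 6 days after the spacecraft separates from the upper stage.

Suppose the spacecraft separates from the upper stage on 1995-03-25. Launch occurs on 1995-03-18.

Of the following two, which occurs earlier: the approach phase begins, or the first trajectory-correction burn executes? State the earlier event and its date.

The first trajectory-correction burn executes — 1995-03-26

The spacecraft separates from the upper stage: Mar 25, 1995.
The approach phase begins: Mar 25, 1995 + 6 days = Mar 31, 1995.
Launch occurs: Mar 18, 1995.
The first trajectory-correction burn executes: Mar 18, 1995 + 8 days = Mar 26, 1995.
Comparing: the approach phase begins on Mar 31, 1995 vs the first trajectory-correction burn executes on Mar 26, 1995. Earlier: the first trajectory-correction burn executes.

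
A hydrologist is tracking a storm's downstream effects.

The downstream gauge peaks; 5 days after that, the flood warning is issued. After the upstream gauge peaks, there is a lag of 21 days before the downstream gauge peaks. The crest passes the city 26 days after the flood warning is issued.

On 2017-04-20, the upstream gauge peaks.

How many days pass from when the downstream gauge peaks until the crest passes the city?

31 days

Causal path: the downstream gauge peaks → the flood warning is issued → the crest passes the city.
Total delay along the path: 5 + 26 = 31 days.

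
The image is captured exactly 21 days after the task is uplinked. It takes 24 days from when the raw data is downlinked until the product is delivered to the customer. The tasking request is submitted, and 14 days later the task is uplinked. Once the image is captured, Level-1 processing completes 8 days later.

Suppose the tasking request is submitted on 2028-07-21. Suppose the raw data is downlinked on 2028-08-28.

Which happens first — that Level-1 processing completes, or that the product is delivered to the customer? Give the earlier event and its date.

The tasking request is submitted: Jul 21, 2028.
The task is uplinked: Jul 21, 2028 + 14 days = Aug 4, 2028.
The image is captured: Aug 4, 2028 + 21 days = Aug 25, 2028.
Level-1 processing completes: Aug 25, 2028 + 8 days = Sep 2, 2028.
The raw data is downlinked: Aug 28, 2028.
The product is delivered to the customer: Aug 28, 2028 + 24 days = Sep 21, 2028.
Comparing: Level-1 processing completes on Sep 2, 2028 vs the product is delivered to the customer on Sep 21, 2028. Earlier: Level-1 processing completes.

Level-1 processing completes — 2028-09-02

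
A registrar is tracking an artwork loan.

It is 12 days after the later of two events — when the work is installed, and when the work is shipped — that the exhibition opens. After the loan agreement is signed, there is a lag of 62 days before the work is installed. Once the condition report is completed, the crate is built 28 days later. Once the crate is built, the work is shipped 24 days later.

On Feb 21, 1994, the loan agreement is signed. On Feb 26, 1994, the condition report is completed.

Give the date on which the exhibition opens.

The loan agreement is signed: Feb 21, 1994.
The work is installed: Feb 21, 1994 + 62 days = Apr 24, 1994.
The condition report is completed: Feb 26, 1994.
The crate is built: Feb 26, 1994 + 28 days = Mar 26, 1994.
The work is shipped: Mar 26, 1994 + 24 days = Apr 19, 1994.
Both prerequisites met — the work is installed (Apr 24, 1994), the work is shipped (Apr 19, 1994); the later is Apr 24, 1994.
The exhibition opens: Apr 24, 1994 + 12 days = May 6, 1994.

May 6, 1994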